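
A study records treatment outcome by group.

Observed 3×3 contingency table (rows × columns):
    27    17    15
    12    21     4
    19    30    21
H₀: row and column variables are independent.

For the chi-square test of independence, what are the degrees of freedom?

degrees of freedom = 4

df = (r−1)(c−1) = (3−1)·(3−1) = 4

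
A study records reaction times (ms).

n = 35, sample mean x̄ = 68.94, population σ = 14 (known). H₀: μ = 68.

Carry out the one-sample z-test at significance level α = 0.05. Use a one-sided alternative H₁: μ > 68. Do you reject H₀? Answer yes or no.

SE = σ/√n = 14/√35 = 2.3664
z = (x̄−μ₀)/SE = (68.94−68)/2.3664 = 0.3972
p-value (one-sided, H₁ greater) = 0.34560
At α=0.05: p ≥ α → fail to reject H₀

reject H₀: no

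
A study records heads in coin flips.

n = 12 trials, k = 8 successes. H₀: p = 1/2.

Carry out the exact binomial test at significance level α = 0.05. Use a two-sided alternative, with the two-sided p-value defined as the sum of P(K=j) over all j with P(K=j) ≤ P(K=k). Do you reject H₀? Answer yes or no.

Exact binomial: n=12, k=8, p₀=1/2=0.5000
P(X=j) = C(n,j)·p₀^j·(1−p₀)^(n−j); p = Σ P(X=j) over j with P(X=j) ≤ P(X=8)
p-value (two-sided) = 0.38770
At α=0.05: p ≥ α → fail to reject H₀

reject H₀: no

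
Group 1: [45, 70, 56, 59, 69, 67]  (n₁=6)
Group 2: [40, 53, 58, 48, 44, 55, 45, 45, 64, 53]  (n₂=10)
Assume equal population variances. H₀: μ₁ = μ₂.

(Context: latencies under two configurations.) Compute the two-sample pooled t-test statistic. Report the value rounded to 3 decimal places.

x̄₁=61.000, s₁=9.654, n₁=6
x̄₂=50.500, s₂=7.382, n₂=10
s_p² = [5·9.654² + 9·7.382²]/14 = 68.3214
SE = √(s_p²·(1/6+1/10)) = 4.2684
t = (61.000−50.500)/4.2684 = 2.4600
df = 14

test statistic = 2.460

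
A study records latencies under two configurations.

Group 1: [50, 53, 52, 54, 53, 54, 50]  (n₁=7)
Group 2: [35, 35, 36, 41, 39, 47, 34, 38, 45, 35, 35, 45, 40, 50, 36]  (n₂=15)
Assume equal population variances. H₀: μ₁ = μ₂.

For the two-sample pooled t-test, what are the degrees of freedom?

degrees of freedom = 20

df = n₁ + n₂ − 2 = 7 + 15 − 2 = 20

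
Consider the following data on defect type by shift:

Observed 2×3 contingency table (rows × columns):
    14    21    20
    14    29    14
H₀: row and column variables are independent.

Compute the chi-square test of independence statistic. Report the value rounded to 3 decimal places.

test statistic = 2.304

Row totals [55, 57], col totals [28, 50, 34], n=112
χ² = (14−13.75)²/13.75 + (21−24.55)²/24.55 + (20−16.70)²/16.70 + (14−14.25)²/14.25 + (29−25.45)²/25.45 + (14−17.30)²/17.30 = 2.3038
df = 2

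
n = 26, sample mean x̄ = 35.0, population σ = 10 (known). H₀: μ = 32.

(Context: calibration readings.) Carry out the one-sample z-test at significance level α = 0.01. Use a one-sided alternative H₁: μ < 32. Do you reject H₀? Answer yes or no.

SE = σ/√n = 10/√26 = 1.9612
z = (x̄−μ₀)/SE = (35.0−32)/1.9612 = 1.5297
p-value (one-sided, H₁ less) = 0.93696
At α=0.01: p ≥ α → fail to reject H₀

reject H₀: no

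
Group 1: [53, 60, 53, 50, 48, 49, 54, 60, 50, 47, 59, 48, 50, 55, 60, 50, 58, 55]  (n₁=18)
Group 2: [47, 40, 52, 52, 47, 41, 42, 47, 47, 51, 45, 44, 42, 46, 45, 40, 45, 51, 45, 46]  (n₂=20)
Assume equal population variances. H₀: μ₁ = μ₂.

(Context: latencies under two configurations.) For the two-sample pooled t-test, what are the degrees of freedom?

df = n₁ + n₂ − 2 = 18 + 20 − 2 = 36

degrees of freedom = 36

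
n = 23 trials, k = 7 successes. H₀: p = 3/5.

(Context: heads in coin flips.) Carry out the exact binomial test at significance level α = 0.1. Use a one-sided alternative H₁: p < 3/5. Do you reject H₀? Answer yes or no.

Exact binomial: n=23, k=7, p₀=3/5=0.6000
P(X≤7) from Σ C(n,i)·p₀^i·(1−p₀)^(n−i)
p-value (one-sided, H₁ less) = 0.00397
At α=0.1: p < α → reject H₀

reject H₀: yes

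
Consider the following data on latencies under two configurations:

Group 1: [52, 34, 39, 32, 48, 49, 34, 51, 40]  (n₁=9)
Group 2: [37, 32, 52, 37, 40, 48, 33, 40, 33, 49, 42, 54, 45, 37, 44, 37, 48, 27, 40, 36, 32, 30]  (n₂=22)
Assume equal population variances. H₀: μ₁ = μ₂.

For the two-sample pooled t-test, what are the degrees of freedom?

df = n₁ + n₂ − 2 = 9 + 22 − 2 = 29

degrees of freedom = 29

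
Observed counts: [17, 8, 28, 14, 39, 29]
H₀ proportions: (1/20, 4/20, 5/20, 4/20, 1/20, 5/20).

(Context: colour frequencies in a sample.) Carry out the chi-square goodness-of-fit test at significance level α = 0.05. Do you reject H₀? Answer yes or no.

n = 135; E_i = n·p_i = [6.75, 27.00, 33.75, 27.00, 6.75, 33.75]
χ² = (17−6.75)²/6.75 + (8−27.00)²/27.00 + (28−33.75)²/33.75 + (14−27.00)²/27.00 + (39−6.75)²/6.75 + (29−33.75)²/33.75 = 190.9259
df = 5
p-value (upper-tail) = 0.00000
At α=0.05: p < α → reject H₀

reject H₀: yes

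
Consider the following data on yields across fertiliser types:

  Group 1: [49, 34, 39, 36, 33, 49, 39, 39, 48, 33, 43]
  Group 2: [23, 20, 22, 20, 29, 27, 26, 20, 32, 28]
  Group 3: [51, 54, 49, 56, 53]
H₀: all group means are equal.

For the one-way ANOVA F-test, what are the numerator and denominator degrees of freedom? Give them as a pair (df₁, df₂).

k = 3 groups, N = 26 total
df = (k−1, N−k) = (3−1, 26−3) = (2, 23)

degrees of freedom = [2, 23]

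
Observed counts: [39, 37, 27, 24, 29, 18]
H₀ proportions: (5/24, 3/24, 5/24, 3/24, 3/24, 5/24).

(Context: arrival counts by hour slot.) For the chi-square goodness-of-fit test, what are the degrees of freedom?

df = k − 1 = 6 − 1 = 5

degrees of freedom = 5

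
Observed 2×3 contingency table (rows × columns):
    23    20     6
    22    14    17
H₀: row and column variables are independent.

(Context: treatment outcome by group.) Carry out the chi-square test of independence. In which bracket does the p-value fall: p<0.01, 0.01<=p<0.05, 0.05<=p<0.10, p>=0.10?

Row totals [49, 53], col totals [45, 34, 23], n=102
χ² = (23−21.62)²/21.62 + (20−16.33)²/16.33 + (6−11.05)²/11.05 + (22−23.38)²/23.38 + (14−17.67)²/17.67 + (17−11.95)²/11.95 = 6.1946
df = 2
p-value (upper-tail) = 0.04517
→ bracket: 0.01<=p<0.05

p-value bracket: 0.01<=p<0.05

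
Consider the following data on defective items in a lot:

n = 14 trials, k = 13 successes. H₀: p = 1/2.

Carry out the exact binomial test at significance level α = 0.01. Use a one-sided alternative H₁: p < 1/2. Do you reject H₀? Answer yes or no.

Exact binomial: n=14, k=13, p₀=1/2=0.5000
P(X≤13) from Σ C(n,i)·p₀^i·(1−p₀)^(n−i)
p-value (one-sided, H₁ less) = 0.99994
At α=0.01: p ≥ α → fail to reject H₀

reject H₀: no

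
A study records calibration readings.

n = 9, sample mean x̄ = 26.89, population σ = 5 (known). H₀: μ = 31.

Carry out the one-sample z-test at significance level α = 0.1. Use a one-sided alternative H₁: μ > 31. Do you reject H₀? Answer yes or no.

SE = σ/√n = 5/√9 = 1.6667
z = (x̄−μ₀)/SE = (26.89−31)/1.6667 = -2.4660
p-value (one-sided, H₁ greater) = 0.99317
At α=0.1: p ≥ α → fail to reject H₀

reject H₀: no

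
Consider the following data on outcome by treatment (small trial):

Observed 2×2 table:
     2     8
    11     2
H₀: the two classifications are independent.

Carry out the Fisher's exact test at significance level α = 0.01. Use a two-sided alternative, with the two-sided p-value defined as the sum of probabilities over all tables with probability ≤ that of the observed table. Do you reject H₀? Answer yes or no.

reject H₀: yes

Margins: r₁=10, r₂=13, c₁=13, c₂=10, n=23
p_obs = C(10,2)·C(13,11)/C(23,13); sum pmf over tables with pmf ≤ p_obs
p-value (two-sided) = 0.00343
At α=0.01: p < α → reject H₀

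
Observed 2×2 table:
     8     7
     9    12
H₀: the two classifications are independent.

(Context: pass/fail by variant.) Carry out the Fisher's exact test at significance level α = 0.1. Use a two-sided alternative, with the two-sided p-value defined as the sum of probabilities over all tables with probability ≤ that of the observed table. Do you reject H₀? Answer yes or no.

reject H₀: no

Margins: r₁=15, r₂=21, c₁=17, c₂=19, n=36
p_obs = C(15,8)·C(21,9)/C(36,17); sum pmf over tables with pmf ≤ p_obs
p-value (two-sided) = 0.73600
At α=0.1: p ≥ α → fail to reject H₀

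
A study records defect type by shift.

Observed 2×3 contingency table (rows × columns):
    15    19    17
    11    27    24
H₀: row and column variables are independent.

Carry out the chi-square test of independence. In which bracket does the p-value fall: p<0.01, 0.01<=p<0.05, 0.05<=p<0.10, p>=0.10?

Row totals [51, 62], col totals [26, 46, 41], n=113
χ² = (15−11.73)²/11.73 + (19−20.76)²/20.76 + (17−18.50)²/18.50 + (11−14.27)²/14.27 + (27−25.24)²/25.24 + (24−22.50)²/22.50 = 2.1514
df = 2
p-value (upper-tail) = 0.34106
→ bracket: p>=0.10

p-value bracket: p>=0.10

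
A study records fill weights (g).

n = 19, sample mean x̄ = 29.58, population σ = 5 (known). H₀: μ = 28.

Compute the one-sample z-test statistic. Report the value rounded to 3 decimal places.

SE = σ/√n = 5/√19 = 1.1471
z = (x̄−μ₀)/SE = (29.58−28)/1.1471 = 1.3774

test statistic = 1.377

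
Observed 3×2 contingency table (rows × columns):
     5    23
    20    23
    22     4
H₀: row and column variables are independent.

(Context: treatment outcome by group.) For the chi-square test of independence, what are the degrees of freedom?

degrees of freedom = 2

df = (r−1)(c−1) = (3−1)·(2−1) = 2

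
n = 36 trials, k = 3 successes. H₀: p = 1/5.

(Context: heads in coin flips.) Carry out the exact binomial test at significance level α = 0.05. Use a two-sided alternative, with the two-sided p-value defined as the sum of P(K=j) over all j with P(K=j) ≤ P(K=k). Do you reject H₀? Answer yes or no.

reject H₀: no

Exact binomial: n=36, k=3, p₀=1/5=0.2000
P(X=j) = C(n,j)·p₀^j·(1−p₀)^(n−j); p = Σ P(X=j) over j with P(X=j) ≤ P(X=3)
p-value (two-sided) = 0.09465
At α=0.05: p ≥ α → fail to reject H₀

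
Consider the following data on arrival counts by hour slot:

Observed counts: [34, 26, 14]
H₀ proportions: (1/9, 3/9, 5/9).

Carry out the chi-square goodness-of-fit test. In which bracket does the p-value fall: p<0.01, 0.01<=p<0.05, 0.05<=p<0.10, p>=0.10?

p-value bracket: p<0.01

n = 74; E_i = n·p_i = [8.22, 24.67, 41.11]
χ² = (34−8.22)²/8.22 + (26−24.67)²/24.67 + (14−41.11)²/41.11 = 98.7676
df = 2
p-value (upper-tail) = 0.00000
→ bracket: p<0.01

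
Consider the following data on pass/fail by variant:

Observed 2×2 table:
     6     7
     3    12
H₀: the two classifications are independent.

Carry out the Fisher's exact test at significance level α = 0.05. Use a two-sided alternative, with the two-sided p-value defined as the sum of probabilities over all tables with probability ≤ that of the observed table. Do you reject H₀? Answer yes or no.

reject H₀: no

Margins: r₁=13, r₂=15, c₁=9, c₂=19, n=28
p_obs = C(13,6)·C(15,3)/C(28,9); sum pmf over tables with pmf ≤ p_obs
p-value (two-sided) = 0.22754
At α=0.05: p ≥ α → fail to reject H₀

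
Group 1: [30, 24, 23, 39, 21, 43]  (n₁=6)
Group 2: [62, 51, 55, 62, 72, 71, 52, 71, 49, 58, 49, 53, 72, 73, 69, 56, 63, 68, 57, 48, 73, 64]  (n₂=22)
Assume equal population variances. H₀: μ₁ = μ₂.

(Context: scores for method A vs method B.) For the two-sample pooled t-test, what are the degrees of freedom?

degrees of freedom = 26

df = n₁ + n₂ − 2 = 6 + 22 − 2 = 26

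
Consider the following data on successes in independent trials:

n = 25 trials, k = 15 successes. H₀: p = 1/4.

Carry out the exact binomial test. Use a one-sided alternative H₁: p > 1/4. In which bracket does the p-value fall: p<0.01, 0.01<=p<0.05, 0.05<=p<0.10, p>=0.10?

p-value bracket: p<0.01

Exact binomial: n=25, k=15, p₀=1/4=0.2500
P(X≥15) from Σ C(n,i)·p₀^i·(1−p₀)^(n−i)
p-value (one-sided, H₁ greater) = 0.00021
→ bracket: p<0.01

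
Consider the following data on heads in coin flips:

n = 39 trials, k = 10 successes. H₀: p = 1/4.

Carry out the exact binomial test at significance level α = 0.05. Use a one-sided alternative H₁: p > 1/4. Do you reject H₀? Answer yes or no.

reject H₀: no

Exact binomial: n=39, k=10, p₀=1/4=0.2500
P(X≥10) from Σ C(n,i)·p₀^i·(1−p₀)^(n−i)
p-value (one-sided, H₁ greater) = 0.52437
At α=0.05: p ≥ α → fail to reject H₀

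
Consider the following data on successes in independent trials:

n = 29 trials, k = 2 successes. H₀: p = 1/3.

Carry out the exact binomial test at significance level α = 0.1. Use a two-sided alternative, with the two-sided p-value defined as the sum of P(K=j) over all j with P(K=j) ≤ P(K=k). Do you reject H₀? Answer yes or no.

Exact binomial: n=29, k=2, p₀=1/3=0.3333
P(X=j) = C(n,j)·p₀^j·(1−p₀)^(n−j); p = Σ P(X=j) over j with P(X=j) ≤ P(X=2)
p-value (two-sided) = 0.00131
At α=0.1: p < α → reject H₀

reject H₀: yes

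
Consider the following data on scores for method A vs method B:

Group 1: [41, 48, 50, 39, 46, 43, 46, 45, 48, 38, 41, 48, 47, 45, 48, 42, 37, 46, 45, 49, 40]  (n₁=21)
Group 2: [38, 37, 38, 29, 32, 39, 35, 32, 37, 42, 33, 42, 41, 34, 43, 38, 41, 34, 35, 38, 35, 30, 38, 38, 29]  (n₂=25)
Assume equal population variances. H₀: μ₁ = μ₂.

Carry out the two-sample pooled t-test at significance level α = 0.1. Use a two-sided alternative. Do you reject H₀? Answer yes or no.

x̄₁=44.381, s₁=3.840, n₁=21
x̄₂=36.320, s₂=4.028, n₂=25
s_p² = [20·3.840² + 24·4.028²]/44 = 15.5544
SE = √(s_p²·(1/21+1/25)) = 1.1674
t = (44.381−36.320)/1.1674 = 6.9050
df = 44
p-value (two-sided) = 0.00000
At α=0.1: p < α → reject H₀

reject H₀: yes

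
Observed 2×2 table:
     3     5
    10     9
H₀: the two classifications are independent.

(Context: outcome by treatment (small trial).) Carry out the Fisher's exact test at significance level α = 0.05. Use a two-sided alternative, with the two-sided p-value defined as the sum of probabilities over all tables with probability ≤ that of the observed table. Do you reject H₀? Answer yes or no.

reject H₀: no

Margins: r₁=8, r₂=19, c₁=13, c₂=14, n=27
p_obs = C(8,3)·C(19,10)/C(27,13); sum pmf over tables with pmf ≤ p_obs
p-value (two-sided) = 0.67762
At α=0.05: p ≥ α → fail to reject H₀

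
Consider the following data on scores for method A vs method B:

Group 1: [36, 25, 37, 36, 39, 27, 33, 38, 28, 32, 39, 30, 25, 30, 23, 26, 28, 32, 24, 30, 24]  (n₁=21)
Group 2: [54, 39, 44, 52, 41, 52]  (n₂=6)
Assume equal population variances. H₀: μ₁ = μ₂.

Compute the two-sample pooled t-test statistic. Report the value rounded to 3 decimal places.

x̄₁=30.571, s₁=5.297, n₁=21
x̄₂=47.000, s₂=6.450, n₂=6
s_p² = [20·5.297² + 5·6.450²]/25 = 30.7657
SE = √(s_p²·(1/21+1/6)) = 2.5676
t = (30.571−47.000)/2.5676 = -6.3984
df = 25

test statistic = -6.398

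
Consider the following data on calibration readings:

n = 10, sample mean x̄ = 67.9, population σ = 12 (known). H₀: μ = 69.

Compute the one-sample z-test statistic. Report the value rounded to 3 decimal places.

SE = σ/√n = 12/√10 = 3.7947
z = (x̄−μ₀)/SE = (67.9−69)/3.7947 = -0.2899

test statistic = -0.290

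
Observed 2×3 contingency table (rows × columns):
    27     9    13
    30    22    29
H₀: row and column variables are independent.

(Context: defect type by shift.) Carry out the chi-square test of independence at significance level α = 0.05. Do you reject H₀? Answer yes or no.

reject H₀: no

Row totals [49, 81], col totals [57, 31, 42], n=130
χ² = (27−21.48)²/21.48 + (9−11.68)²/11.68 + (13−15.83)²/15.83 + (30−35.52)²/35.52 + (22−19.32)²/19.32 + (29−26.17)²/26.17 = 4.0747
df = 2
p-value (upper-tail) = 0.13037
At α=0.05: p ≥ α → fail to reject H₀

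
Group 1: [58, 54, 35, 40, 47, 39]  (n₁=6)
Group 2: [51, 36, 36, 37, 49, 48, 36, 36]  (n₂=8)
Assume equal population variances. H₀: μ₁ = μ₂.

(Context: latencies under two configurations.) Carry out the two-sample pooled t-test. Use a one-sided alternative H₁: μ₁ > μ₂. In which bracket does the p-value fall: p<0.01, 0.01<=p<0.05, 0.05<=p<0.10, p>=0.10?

p-value bracket: p>=0.10

x̄₁=45.500, s₁=9.094, n₁=6
x̄₂=41.125, s₂=6.854, n₂=8
s_p² = [5·9.094² + 7·6.854²]/12 = 61.8646
SE = √(s_p²·(1/6+1/8)) = 4.2478
t = (45.500−41.125)/4.2478 = 1.0299
df = 12
p-value (one-sided, H₁ greater) = 0.16167
→ bracket: p>=0.10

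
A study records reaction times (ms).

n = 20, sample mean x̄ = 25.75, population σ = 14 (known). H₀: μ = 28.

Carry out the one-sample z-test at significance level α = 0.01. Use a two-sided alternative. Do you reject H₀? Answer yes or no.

SE = σ/√n = 14/√20 = 3.1305
z = (x̄−μ₀)/SE = (25.75−28)/3.1305 = -0.7187
p-value (two-sided) = 0.47230
At α=0.01: p ≥ α → fail to reject H₀

reject H₀: no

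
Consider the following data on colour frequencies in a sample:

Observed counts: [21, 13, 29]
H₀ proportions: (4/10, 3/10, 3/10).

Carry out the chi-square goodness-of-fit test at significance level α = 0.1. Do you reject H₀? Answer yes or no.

n = 63; E_i = n·p_i = [25.20, 18.90, 18.90]
χ² = (21−25.20)²/25.20 + (13−18.90)²/18.90 + (29−18.90)²/18.90 = 7.9392
df = 2
p-value (upper-tail) = 0.01888
At α=0.1: p < α → reject H₀

reject H₀: yes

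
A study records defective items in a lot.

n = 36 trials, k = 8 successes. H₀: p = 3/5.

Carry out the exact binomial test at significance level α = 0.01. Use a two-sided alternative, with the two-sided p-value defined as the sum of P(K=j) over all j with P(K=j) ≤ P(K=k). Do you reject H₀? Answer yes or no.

reject H₀: yes

Exact binomial: n=36, k=8, p₀=3/5=0.6000
P(X=j) = C(n,j)·p₀^j·(1−p₀)^(n−j); p = Σ P(X=j) over j with P(X=j) ≤ P(X=8)
p-value (two-sided) = 0.00001
At α=0.01: p < α → reject H₀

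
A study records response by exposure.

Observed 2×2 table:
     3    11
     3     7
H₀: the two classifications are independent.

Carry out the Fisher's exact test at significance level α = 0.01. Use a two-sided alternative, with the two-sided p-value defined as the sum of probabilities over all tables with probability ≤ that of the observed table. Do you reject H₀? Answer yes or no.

reject H₀: no

Margins: r₁=14, r₂=10, c₁=6, c₂=18, n=24
p_obs = C(14,3)·C(10,3)/C(24,6); sum pmf over tables with pmf ≤ p_obs
p-value (two-sided) = 0.66533
At α=0.01: p ≥ α → fail to reject H₀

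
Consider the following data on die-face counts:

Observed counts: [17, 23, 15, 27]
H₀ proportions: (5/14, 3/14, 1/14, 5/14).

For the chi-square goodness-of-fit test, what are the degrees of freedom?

degrees of freedom = 3

df = k − 1 = 4 − 1 = 3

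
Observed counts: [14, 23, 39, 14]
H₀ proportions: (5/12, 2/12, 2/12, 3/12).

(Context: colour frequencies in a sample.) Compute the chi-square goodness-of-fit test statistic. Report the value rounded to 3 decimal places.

n = 90; E_i = n·p_i = [37.50, 15.00, 15.00, 22.50]
χ² = (14−37.50)²/37.50 + (23−15.00)²/15.00 + (39−15.00)²/15.00 + (14−22.50)²/22.50 = 60.6044
df = 3

test statistic = 60.604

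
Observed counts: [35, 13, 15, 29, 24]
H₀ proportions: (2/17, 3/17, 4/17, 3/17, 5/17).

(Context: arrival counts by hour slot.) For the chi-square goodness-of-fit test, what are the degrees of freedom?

degrees of freedom = 4

df = k − 1 = 5 − 1 = 4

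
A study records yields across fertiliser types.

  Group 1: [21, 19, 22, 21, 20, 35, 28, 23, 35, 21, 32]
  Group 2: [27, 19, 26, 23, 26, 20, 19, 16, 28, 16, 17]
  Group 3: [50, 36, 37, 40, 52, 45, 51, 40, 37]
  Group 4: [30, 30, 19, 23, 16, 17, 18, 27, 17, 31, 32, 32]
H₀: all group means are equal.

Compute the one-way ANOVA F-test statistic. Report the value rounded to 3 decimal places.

test statistic = 25.482

Group means [25.18, 21.55, 43.11, 24.33], grand mean 27.767
SSB = Σnᵢ(x̄ᵢ−x̄)² = 2759.755; SSW = ΣΣ(x−x̄ᵢ)² = 1407.919
MSB = 2759.755/3 = 919.9184; MSW = 1407.919/39 = 36.1005
F = MSB/MSW = 25.4822
df = (3, 39)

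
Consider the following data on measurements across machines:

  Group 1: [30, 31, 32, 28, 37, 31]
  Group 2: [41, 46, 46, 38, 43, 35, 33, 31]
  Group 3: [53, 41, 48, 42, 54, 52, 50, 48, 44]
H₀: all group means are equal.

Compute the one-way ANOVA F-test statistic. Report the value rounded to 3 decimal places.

test statistic = 21.781

Group means [31.50, 39.12, 48.00], grand mean 40.609
SSB = Σnᵢ(x̄ᵢ−x̄)² = 1007.103; SSW = ΣΣ(x−x̄ᵢ)² = 462.375
MSB = 1007.103/2 = 503.5516; MSW = 462.375/20 = 23.1187
F = MSB/MSW = 21.7811
df = (2, 20)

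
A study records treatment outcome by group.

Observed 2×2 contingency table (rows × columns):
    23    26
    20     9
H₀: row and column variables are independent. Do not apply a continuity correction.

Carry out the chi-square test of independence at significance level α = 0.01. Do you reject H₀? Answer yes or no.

reject H₀: no

Row totals [49, 29], col totals [43, 35], n=78
χ² = (23−27.01)²/27.01 + (26−21.99)²/21.99 + (20−15.99)²/15.99 + (9−13.01)²/13.01 = 3.5732
df = 1
p-value (upper-tail) = 0.05872
At α=0.01: p ≥ α → fail to reject H₀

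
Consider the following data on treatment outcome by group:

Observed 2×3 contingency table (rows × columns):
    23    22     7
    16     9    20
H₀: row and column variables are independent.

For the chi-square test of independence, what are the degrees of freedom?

degrees of freedom = 2

df = (r−1)(c−1) = (2−1)·(3−1) = 2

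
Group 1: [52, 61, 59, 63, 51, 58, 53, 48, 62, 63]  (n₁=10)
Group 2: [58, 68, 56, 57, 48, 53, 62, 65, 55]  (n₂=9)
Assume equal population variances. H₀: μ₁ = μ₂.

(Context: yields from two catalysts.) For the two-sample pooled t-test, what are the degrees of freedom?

df = n₁ + n₂ − 2 = 10 + 9 − 2 = 17

degrees of freedom = 17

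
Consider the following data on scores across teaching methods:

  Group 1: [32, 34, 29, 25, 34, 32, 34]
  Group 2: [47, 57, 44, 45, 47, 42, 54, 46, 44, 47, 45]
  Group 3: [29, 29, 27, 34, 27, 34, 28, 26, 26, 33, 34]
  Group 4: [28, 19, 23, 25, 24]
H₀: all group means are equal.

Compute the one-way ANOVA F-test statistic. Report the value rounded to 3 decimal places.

test statistic = 62.070

Group means [31.43, 47.09, 29.73, 23.80], grand mean 34.824
SSB = Σnᵢ(x̄ᵢ−x̄)² = 2629.336; SSW = ΣΣ(x−x̄ᵢ)² = 423.605
MSB = 2629.336/3 = 876.4453; MSW = 423.605/30 = 14.1202
F = MSB/MSW = 62.0704
df = (3, 30)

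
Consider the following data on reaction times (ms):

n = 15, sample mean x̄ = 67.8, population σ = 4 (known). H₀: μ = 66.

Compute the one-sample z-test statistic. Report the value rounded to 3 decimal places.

test statistic = 1.743

SE = σ/√n = 4/√15 = 1.0328
z = (x̄−μ₀)/SE = (67.8−66)/1.0328 = 1.7428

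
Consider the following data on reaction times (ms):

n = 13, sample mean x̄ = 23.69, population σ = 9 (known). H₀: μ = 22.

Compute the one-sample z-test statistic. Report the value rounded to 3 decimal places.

SE = σ/√n = 9/√13 = 2.4962
z = (x̄−μ₀)/SE = (23.69−22)/2.4962 = 0.6770

test statistic = 0.677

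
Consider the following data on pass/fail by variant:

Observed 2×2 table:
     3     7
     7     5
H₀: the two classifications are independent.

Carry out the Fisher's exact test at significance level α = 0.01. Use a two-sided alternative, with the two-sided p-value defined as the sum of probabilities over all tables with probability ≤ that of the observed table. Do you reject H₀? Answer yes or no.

Margins: r₁=10, r₂=12, c₁=10, c₂=12, n=22
p_obs = C(10,3)·C(12,7)/C(22,10); sum pmf over tables with pmf ≤ p_obs
p-value (two-sided) = 0.23053
At α=0.01: p ≥ α → fail to reject H₀

reject H₀: no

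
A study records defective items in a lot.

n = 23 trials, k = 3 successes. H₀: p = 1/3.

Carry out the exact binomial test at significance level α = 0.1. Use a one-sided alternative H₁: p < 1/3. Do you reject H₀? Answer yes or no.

reject H₀: yes

Exact binomial: n=23, k=3, p₀=1/3=0.3333
P(X≤3) from Σ C(n,i)·p₀^i·(1−p₀)^(n−i)
p-value (one-sided, H₁ less) = 0.02648
At α=0.1: p < α → reject H₀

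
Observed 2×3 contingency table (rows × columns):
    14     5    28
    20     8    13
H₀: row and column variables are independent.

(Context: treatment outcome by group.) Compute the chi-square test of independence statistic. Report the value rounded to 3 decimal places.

test statistic = 6.862

Row totals [47, 41], col totals [34, 13, 41], n=88
χ² = (14−18.16)²/18.16 + (5−6.94)²/6.94 + (28−21.90)²/21.90 + (20−15.84)²/15.84 + (8−6.06)²/6.06 + (13−19.10)²/19.10 = 6.8617
df = 2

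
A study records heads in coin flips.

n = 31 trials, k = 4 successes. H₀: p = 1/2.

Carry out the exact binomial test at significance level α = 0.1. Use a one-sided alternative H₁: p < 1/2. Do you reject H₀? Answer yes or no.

reject H₀: yes

Exact binomial: n=31, k=4, p₀=1/2=0.5000
P(X≤4) from Σ C(n,i)·p₀^i·(1−p₀)^(n−i)
p-value (one-sided, H₁ less) = 0.00002
At α=0.1: p < α → reject H₀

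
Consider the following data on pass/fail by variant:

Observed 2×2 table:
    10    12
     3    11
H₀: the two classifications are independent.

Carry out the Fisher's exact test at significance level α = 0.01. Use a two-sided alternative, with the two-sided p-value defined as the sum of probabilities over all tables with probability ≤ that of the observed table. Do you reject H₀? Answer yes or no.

Margins: r₁=22, r₂=14, c₁=13, c₂=23, n=36
p_obs = C(22,10)·C(14,3)/C(36,13); sum pmf over tables with pmf ≤ p_obs
p-value (two-sided) = 0.17504
At α=0.01: p ≥ α → fail to reject H₀

reject H₀: no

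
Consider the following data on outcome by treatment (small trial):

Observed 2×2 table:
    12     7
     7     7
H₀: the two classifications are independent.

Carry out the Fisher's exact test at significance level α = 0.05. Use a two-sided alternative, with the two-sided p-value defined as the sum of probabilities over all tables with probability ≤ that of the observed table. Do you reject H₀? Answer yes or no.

Margins: r₁=19, r₂=14, c₁=19, c₂=14, n=33
p_obs = C(19,12)·C(14,7)/C(33,19); sum pmf over tables with pmf ≤ p_obs
p-value (two-sided) = 0.49694
At α=0.05: p ≥ α → fail to reject H₀

reject H₀: no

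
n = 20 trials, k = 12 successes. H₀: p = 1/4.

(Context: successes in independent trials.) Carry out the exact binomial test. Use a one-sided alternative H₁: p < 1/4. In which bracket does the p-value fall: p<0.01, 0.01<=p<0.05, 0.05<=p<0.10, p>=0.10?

p-value bracket: p>=0.10

Exact binomial: n=20, k=12, p₀=1/4=0.2500
P(X≤12) from Σ C(n,i)·p₀^i·(1−p₀)^(n−i)
p-value (one-sided, H₁ less) = 0.99982
→ bracket: p>=0.10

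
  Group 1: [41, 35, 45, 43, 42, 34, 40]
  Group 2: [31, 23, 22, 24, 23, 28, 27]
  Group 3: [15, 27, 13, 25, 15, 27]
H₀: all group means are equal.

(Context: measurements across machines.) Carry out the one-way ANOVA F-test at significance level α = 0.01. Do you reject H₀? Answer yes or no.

reject H₀: yes

Group means [40.00, 25.43, 20.33], grand mean 29.000
SSB = Σnᵢ(x̄ᵢ−x̄)² = 1386.952; SSW = ΣΣ(x−x̄ᵢ)² = 387.048
MSB = 1386.952/2 = 693.4762; MSW = 387.048/17 = 22.7675
F = MSB/MSW = 30.4590
df = (2, 17)
p-value (upper-tail) = 0.00000
At α=0.01: p < α → reject H₀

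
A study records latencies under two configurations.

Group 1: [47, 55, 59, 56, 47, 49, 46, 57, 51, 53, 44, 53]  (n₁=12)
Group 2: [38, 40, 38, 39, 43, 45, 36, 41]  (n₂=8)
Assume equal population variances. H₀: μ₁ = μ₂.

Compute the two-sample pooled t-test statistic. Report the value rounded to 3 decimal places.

test statistic = 5.961

x̄₁=51.417, s₁=4.833, n₁=12
x̄₂=40.000, s₂=2.928, n₂=8
s_p² = [11·4.833² + 7·2.928²]/18 = 17.6065
SE = √(s_p²·(1/12+1/8)) = 1.9152
t = (51.417−40.000)/1.9152 = 5.9611
df = 18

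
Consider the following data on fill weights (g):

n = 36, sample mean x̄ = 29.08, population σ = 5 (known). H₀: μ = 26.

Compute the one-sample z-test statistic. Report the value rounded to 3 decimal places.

SE = σ/√n = 5/√36 = 0.8333
z = (x̄−μ₀)/SE = (29.08−26)/0.8333 = 3.6960

test statistic = 3.696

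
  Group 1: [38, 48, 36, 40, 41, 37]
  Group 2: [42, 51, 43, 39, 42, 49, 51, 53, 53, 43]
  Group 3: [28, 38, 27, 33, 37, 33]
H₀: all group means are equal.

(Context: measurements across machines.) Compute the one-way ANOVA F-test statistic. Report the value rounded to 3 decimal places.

test statistic = 15.622

Group means [40.00, 46.60, 32.67], grand mean 41.000
SSB = Σnᵢ(x̄ᵢ−x̄)² = 736.267; SSW = ΣΣ(x−x̄ᵢ)² = 447.733
MSB = 736.267/2 = 368.1333; MSW = 447.733/19 = 23.5649
F = MSB/MSW = 15.6221
df = (2, 19)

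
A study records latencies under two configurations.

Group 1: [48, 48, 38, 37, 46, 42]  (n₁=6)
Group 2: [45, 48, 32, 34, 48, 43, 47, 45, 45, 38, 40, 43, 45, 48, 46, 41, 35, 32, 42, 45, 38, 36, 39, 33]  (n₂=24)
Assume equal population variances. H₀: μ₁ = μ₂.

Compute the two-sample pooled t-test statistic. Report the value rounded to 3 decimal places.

test statistic = 0.832

x̄₁=43.167, s₁=4.916, n₁=6
x̄₂=41.167, s₂=5.338, n₂=24
s_p² = [5·4.916² + 23·5.338²]/28 = 27.7202
SE = √(s_p²·(1/6+1/24)) = 2.4031
t = (43.167−41.167)/2.4031 = 0.8322
df = 28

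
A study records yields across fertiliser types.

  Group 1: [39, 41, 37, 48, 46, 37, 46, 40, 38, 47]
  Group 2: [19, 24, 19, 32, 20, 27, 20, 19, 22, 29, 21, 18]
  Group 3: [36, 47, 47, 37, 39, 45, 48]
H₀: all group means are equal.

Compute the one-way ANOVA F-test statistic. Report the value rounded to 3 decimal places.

Group means [41.90, 22.50, 42.71], grand mean 34.069
SSB = Σnᵢ(x̄ᵢ−x̄)² = 2742.533; SSW = ΣΣ(x−x̄ᵢ)² = 561.329
MSB = 2742.533/2 = 1371.2667; MSW = 561.329/26 = 21.5896
F = MSB/MSW = 63.5153
df = (2, 26)

test statistic = 63.515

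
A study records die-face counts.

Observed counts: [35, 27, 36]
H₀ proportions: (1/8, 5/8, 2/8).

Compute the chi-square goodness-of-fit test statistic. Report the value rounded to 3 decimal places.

n = 98; E_i = n·p_i = [12.25, 61.25, 24.50]
χ² = (35−12.25)²/12.25 + (27−61.25)²/61.25 + (36−24.50)²/24.50 = 66.8000
df = 2

test statistic = 66.800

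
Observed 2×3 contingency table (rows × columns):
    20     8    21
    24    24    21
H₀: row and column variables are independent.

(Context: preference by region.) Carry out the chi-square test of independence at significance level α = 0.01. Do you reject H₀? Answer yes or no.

reject H₀: no

Row totals [49, 69], col totals [44, 32, 42], n=118
χ² = (20−18.27)²/18.27 + (8−13.29)²/13.29 + (21−17.44)²/17.44 + (24−25.73)²/25.73 + (24−18.71)²/18.71 + (21−24.56)²/24.56 = 5.1209
df = 2
p-value (upper-tail) = 0.07727
At α=0.01: p ≥ α → fail to reject H₀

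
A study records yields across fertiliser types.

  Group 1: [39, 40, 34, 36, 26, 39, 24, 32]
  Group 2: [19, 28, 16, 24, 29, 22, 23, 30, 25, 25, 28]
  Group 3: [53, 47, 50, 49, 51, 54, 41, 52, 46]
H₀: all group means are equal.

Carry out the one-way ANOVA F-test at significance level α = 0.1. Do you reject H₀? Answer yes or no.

Group means [33.75, 24.45, 49.22], grand mean 35.071
SSB = Σnᵢ(x̄ᵢ−x̄)² = 3056.074; SSW = ΣΣ(x−x̄ᵢ)² = 575.783
MSB = 3056.074/2 = 1528.0372; MSW = 575.783/25 = 23.0313
F = MSB/MSW = 66.3461
df = (2, 25)
p-value (upper-tail) = 0.00000
At α=0.1: p < α → reject H₀

reject H₀: yes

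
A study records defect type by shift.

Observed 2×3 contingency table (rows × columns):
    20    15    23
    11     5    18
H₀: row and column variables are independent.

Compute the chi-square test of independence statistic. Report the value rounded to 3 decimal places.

Row totals [58, 34], col totals [31, 20, 41], n=92
χ² = (20−19.54)²/19.54 + (15−12.61)²/12.61 + (23−25.85)²/25.85 + (11−11.46)²/11.46 + (5−7.39)²/7.39 + (18−15.15)²/15.15 = 2.1050
df = 2

test statistic = 2.105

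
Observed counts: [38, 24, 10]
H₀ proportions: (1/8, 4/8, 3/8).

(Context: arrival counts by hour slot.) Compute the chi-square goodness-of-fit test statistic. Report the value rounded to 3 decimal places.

n = 72; E_i = n·p_i = [9.00, 36.00, 27.00]
χ² = (38−9.00)²/9.00 + (24−36.00)²/36.00 + (10−27.00)²/27.00 = 108.1481
df = 2

test statistic = 108.148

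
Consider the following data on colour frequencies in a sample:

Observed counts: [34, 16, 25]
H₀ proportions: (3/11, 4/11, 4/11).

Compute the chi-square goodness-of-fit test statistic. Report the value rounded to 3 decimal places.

n = 75; E_i = n·p_i = [20.45, 27.27, 27.27]
χ² = (34−20.45)²/20.45 + (16−27.27)²/27.27 + (25−27.27)²/27.27 = 13.8189
df = 2

test statistic = 13.819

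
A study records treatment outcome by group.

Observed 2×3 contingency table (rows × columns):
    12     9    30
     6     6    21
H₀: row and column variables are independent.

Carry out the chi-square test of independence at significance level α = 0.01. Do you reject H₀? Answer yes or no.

reject H₀: no

Row totals [51, 33], col totals [18, 15, 51], n=84
χ² = (12−10.93)²/10.93 + (9−9.11)²/9.11 + (30−30.96)²/30.96 + (6−7.07)²/7.07 + (6−5.89)²/5.89 + (21−20.04)²/20.04 = 0.3470
df = 2
p-value (upper-tail) = 0.84071
At α=0.01: p ≥ α → fail to reject H₀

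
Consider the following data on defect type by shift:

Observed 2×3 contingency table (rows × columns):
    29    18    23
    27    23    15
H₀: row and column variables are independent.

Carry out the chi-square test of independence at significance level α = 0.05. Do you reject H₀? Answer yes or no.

Row totals [70, 65], col totals [56, 41, 38], n=135
χ² = (29−29.04)²/29.04 + (18−21.26)²/21.26 + (23−19.70)²/19.70 + (27−26.96)²/26.96 + (23−19.74)²/19.74 + (15−18.30)²/18.30 = 2.1832
df = 2
p-value (upper-tail) = 0.33568
At α=0.05: p ≥ α → fail to reject H₀

reject H₀: no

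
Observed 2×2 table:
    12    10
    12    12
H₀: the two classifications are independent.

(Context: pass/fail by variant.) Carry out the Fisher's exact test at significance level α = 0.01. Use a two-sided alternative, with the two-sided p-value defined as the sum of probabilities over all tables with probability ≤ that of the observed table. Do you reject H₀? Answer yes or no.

Margins: r₁=22, r₂=24, c₁=24, c₂=22, n=46
p_obs = C(22,12)·C(24,12)/C(46,24); sum pmf over tables with pmf ≤ p_obs
p-value (two-sided) = 0.77683
At α=0.01: p ≥ α → fail to reject H₀

reject H₀: no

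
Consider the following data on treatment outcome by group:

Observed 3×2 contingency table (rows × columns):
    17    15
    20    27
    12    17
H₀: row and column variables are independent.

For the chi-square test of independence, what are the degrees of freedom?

df = (r−1)(c−1) = (3−1)·(2−1) = 2

degrees of freedom = 2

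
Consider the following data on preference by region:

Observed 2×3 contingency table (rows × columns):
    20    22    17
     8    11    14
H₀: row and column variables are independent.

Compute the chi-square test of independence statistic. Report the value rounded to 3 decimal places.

Row totals [59, 33], col totals [28, 33, 31], n=92
χ² = (20−17.96)²/17.96 + (22−21.16)²/21.16 + (17−19.88)²/19.88 + (8−10.04)²/10.04 + (11−11.84)²/11.84 + (14−11.12)²/11.12 = 1.9041
df = 2

test statistic = 1.904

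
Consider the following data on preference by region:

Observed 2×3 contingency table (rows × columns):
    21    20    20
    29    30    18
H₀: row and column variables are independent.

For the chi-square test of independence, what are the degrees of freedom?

df = (r−1)(c−1) = (2−1)·(3−1) = 2

degrees of freedom = 2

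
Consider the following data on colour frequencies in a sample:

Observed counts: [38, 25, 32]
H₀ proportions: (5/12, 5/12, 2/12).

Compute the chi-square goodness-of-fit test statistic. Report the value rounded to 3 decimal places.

test statistic = 21.943

n = 95; E_i = n·p_i = [39.58, 39.58, 15.83]
χ² = (38−39.58)²/39.58 + (25−39.58)²/39.58 + (32−15.83)²/15.83 = 21.9432
df = 2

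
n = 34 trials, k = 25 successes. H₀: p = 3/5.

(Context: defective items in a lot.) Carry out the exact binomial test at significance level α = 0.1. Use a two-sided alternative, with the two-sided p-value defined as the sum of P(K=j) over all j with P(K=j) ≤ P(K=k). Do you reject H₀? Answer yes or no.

Exact binomial: n=34, k=25, p₀=3/5=0.6000
P(X=j) = C(n,j)·p₀^j·(1−p₀)^(n−j); p = Σ P(X=j) over j with P(X=j) ≤ P(X=25)
p-value (two-sided) = 0.11760
At α=0.1: p ≥ α → fail to reject H₀

reject H₀: no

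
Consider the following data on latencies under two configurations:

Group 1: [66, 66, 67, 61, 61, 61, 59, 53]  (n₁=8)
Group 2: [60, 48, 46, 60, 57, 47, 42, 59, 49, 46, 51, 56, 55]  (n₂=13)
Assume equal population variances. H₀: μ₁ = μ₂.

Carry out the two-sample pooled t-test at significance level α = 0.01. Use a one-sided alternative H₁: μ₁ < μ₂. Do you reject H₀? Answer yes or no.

x̄₁=61.750, s₁=4.621, n₁=8
x̄₂=52.000, s₂=6.124, n₂=13
s_p² = [7·4.621² + 12·6.124²]/19 = 31.5526
SE = √(s_p²·(1/8+1/13)) = 2.5241
t = (61.750−52.000)/2.5241 = 3.8627
df = 19
p-value (one-sided, H₁ less) = 0.99948
At α=0.01: p ≥ α → fail to reject H₀

reject H₀: no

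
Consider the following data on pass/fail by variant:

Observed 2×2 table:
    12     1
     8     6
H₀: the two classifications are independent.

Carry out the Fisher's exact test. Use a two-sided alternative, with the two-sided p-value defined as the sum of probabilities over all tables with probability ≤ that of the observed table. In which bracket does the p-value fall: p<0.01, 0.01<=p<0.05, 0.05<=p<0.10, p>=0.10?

Margins: r₁=13, r₂=14, c₁=20, c₂=7, n=27
p_obs = C(13,12)·C(14,8)/C(27,20); sum pmf over tables with pmf ≤ p_obs
p-value (two-sided) = 0.07681
→ bracket: 0.05<=p<0.10

p-value bracket: 0.05<=p<0.10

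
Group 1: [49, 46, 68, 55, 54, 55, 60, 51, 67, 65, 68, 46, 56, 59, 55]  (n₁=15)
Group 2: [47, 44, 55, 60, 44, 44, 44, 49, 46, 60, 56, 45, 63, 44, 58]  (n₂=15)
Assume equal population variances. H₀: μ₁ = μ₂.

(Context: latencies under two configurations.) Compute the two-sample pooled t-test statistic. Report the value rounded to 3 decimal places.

x̄₁=56.933, s₁=7.478, n₁=15
x̄₂=50.600, s₂=7.169, n₂=15
s_p² = [14·7.478² + 14·7.169²]/28 = 53.6619
SE = √(s_p²·(1/15+1/15)) = 2.6749
t = (56.933−50.600)/2.6749 = 2.3677
df = 28

test statistic = 2.368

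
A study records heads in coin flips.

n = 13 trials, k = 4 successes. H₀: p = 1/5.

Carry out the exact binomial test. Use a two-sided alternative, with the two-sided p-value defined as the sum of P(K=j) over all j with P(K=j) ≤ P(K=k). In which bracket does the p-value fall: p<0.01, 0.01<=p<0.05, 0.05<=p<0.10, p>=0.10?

p-value bracket: p>=0.10

Exact binomial: n=13, k=4, p₀=1/5=0.2000
P(X=j) = C(n,j)·p₀^j·(1−p₀)^(n−j); p = Σ P(X=j) over j with P(X=j) ≤ P(X=4)
p-value (two-sided) = 0.30765
→ bracket: p>=0.10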